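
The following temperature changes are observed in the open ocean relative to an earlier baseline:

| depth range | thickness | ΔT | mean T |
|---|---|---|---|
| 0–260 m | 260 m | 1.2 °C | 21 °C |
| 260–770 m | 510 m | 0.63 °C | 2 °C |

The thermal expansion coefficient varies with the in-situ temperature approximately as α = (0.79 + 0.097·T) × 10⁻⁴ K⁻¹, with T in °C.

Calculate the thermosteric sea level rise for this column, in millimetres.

Layer 1: α = (0.79 + 0.097×21)×10⁻⁴ = 2.827×10⁻⁴ K⁻¹
Layer 2: α = (0.79 + 0.097×2)×10⁻⁴ = 0.984×10⁻⁴ K⁻¹
0–260 m: 1.2 × 2.827×10⁻⁴ × 260 = 0.0882024 m
Layer 2: 0.984×10⁻⁴ × 0.63 × 510 = 0.03161592 m
Δh = 0.0882024 + 0.03161592 = 0.11981832 m

Δh ≈ 120 mm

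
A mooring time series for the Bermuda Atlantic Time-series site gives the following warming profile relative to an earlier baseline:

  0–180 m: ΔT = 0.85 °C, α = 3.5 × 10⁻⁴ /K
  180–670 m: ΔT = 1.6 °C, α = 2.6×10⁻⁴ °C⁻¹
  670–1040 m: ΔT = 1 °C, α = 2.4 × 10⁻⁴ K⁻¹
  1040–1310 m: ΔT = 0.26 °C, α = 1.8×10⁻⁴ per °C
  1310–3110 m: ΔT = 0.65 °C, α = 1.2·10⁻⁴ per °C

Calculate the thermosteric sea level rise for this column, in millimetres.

500 mm of thermosteric rise

Layer 1: 0.85 × 3.5×10⁻⁴ × 180 = 0.05355 m
180–670 m: 2.6×10⁻⁴ × 1.6 × 490 = 0.20384 m
670–1040 m: 2.4×10⁻⁴ × 370 × 1 = 0.08880 m
Layer 4: 0.26 × 270 × 1.8×10⁻⁴ = 0.012636 m
Layer 5: 0.65 × 1800 × 1.2×10⁻⁴ = 0.14040 m
Δh = 0.05355 + 0.20384 + 0.08880 + 0.012636 + 0.14040 = 0.499226 m ≈ 500 mm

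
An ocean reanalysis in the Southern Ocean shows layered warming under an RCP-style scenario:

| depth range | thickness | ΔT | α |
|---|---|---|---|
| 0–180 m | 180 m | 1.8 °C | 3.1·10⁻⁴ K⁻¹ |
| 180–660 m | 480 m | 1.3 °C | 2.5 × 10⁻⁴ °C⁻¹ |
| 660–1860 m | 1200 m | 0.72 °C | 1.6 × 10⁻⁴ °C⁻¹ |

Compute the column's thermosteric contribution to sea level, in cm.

Layer 1: 3.1×10⁻⁴ × 1.8 × 180 = 0.10044 m
Layer 2: 1.3 × 2.5×10⁻⁴ × 480 = 0.15600 m
1.6×10⁻⁴ × 1200 × 0.72 = 0.13824 m
Δh = 0.10044 + 0.15600 + 0.13824 = 0.39468 m ≈ 39 cm

about 39 cm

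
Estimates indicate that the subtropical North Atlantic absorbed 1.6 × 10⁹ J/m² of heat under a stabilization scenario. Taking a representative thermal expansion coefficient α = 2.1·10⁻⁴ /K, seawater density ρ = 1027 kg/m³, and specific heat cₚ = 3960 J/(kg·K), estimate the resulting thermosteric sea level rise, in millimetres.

Δh = αQ/(ρcₚ) = 2.1×10⁻⁴ × 1.6×10⁹ / (1027 × 3960) ≈ 0.082618 m

Δh ≈ 82.6 mm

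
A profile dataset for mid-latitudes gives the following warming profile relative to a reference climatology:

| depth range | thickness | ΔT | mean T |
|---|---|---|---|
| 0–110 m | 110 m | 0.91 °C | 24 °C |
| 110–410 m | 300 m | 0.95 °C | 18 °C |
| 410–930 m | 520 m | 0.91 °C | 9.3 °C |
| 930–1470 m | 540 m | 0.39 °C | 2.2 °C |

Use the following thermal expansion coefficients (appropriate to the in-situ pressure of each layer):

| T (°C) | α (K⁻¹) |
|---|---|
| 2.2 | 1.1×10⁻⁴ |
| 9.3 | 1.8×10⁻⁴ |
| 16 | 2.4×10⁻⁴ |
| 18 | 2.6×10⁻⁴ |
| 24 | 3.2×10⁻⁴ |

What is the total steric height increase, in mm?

Δh ≈ 214 mm

Layer 1 at 24 °C → α = 3.2×10⁻⁴ K⁻¹
Layer 2 at 18 °C → α = 2.6×10⁻⁴ K⁻¹
Layer 3 at 9.3 °C → α = 1.8×10⁻⁴ K⁻¹
Layer 4 at 2.2 °C → α = 1.1×10⁻⁴ K⁻¹
3.2×10⁻⁴ × 0.91 × 110 = 0.032032 m
Layer 2: 300 × 0.95 × 2.6×10⁻⁴ = 0.07410 m
Layer 3: 0.91 × 520 × 1.8×10⁻⁴ = 0.085176 m
0.39 × 1.1×10⁻⁴ × 540 = 0.023166 m
Δh = 0.032032 + 0.07410 + 0.085176 + 0.023166 = 0.214474 m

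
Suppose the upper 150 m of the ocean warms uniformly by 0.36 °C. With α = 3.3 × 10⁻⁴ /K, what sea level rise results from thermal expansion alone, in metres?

Δh = αΔT·H = 3.3×10⁻⁴ × 0.36 × 150 = 0.01782 m

Δh = 0.0178 m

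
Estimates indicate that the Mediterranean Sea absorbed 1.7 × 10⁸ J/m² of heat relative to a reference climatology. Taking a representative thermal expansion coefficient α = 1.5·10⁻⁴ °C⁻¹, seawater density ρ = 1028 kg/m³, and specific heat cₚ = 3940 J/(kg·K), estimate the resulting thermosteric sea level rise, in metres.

0.00630 m

Δh = αQ/(ρcₚ) = 1.5×10⁻⁴ × 1.7×10⁸ / (1028 × 3940) ≈ 0.0062958 m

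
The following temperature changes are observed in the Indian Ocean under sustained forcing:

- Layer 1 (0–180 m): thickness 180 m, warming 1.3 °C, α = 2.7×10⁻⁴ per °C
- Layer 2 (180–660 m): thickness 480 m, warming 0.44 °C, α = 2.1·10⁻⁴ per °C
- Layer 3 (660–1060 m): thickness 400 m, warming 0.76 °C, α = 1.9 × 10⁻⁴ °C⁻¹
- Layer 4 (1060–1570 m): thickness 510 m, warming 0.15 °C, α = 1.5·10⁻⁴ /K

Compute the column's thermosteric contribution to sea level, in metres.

Δh ≈ 0.177 m

1.3 × 180 × 2.7×10⁻⁴ = 0.06318 m
180–660 m: 2.1×10⁻⁴ × 480 × 0.44 = 0.044352 m
Layer 3: 1.9×10⁻⁴ × 0.76 × 400 = 0.05776 m
510 × 0.15 × 1.5×10⁻⁴ = 0.011475 m
Δh = 0.06318 + 0.044352 + 0.05776 + 0.011475 = 0.176767 m ≈ 0.177 m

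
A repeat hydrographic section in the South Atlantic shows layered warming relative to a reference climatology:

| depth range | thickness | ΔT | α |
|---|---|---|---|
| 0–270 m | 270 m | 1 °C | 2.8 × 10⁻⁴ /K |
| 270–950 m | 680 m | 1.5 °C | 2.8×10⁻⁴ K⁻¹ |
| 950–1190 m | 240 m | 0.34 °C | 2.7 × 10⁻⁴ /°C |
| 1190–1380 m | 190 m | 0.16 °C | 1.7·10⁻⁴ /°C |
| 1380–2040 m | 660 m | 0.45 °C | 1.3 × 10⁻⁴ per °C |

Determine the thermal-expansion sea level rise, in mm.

Δh = 427 mm

Layer 1: 2.8×10⁻⁴ × 270 × 1 = 0.07560 m
2.8×10⁻⁴ × 1.5 × 680 = 0.28560 m
950–1190 m: 2.7×10⁻⁴ × 0.34 × 240 = 0.022032 m
Layer 4: 0.16 × 190 × 1.7×10⁻⁴ = 0.005168 m
1.3×10⁻⁴ × 0.45 × 660 = 0.03861 m
Δh = 0.07560 + 0.28560 + 0.022032 + 0.005168 + 0.03861 = 0.42701 m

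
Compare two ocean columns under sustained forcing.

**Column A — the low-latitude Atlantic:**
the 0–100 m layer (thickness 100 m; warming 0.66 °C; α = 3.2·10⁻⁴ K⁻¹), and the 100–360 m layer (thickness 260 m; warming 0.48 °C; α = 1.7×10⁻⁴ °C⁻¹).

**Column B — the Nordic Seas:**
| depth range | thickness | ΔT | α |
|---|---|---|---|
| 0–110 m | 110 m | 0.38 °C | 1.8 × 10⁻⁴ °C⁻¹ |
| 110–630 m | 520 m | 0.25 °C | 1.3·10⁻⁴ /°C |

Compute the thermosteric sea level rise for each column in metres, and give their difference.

A: 0.042 m; B: 0.024 m; difference 0.018 m

A Layer 1: 0.66 × 100 × 3.2×10⁻⁴ = 0.02112 m
A Layer 2: 0.48 × 1.7×10⁻⁴ × 260 = 0.021216 m
A total: 0.042336 m
B 1.8×10⁻⁴ × 110 × 0.38 = 0.007524 m
B 1.3×10⁻⁴ × 520 × 0.25 = 0.01690 m
B total: 0.024424 m
Difference: 0.042336 − 0.024424 = 0.017912 m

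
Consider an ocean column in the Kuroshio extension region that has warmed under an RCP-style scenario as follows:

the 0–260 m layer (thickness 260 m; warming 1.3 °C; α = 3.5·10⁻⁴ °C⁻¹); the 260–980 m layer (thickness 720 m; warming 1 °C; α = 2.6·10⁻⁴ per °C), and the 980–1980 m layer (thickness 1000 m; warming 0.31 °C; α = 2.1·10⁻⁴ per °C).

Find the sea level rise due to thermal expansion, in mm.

about 371 mm

260 × 1.3 × 3.5×10⁻⁴ = 0.11830 m
1 × 2.6×10⁻⁴ × 720 = 0.18720 m
Layer 3: 1000 × 2.1×10⁻⁴ × 0.31 = 0.06510 m
Δh = 0.11830 + 0.18720 + 0.06510 = 0.37060 m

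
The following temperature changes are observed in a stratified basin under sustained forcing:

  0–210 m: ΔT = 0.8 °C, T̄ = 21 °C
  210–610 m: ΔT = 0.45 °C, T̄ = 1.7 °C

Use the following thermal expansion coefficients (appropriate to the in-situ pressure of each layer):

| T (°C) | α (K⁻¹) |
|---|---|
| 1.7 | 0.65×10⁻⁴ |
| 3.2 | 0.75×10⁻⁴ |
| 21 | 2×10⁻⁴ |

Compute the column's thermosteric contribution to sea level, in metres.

Layer 1 at 21 °C → α = 2×10⁻⁴ K⁻¹
Layer 2 at 1.7 °C → α = 0.65×10⁻⁴ K⁻¹
0–210 m: 0.8 × 210 × 2×10⁻⁴ = 0.03360 m
210–610 m: 400 × 0.65×10⁻⁴ × 0.45 = 0.01170 m
Δh = 0.03360 + 0.01170 = 0.04530 m

Δh = 0.045 m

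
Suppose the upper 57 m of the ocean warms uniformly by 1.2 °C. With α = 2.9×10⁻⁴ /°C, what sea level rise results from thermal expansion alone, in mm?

about 20 mm

Δh = αΔT·H = 2.9×10⁻⁴ × 1.2 × 57 = 0.019836 m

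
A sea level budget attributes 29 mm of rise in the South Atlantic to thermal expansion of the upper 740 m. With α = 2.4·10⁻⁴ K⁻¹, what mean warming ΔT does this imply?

0.163 °C

ΔT = Δh/(αH) = 0.029 / (2.4×10⁻⁴ × 740) ≈ 0.1633 °C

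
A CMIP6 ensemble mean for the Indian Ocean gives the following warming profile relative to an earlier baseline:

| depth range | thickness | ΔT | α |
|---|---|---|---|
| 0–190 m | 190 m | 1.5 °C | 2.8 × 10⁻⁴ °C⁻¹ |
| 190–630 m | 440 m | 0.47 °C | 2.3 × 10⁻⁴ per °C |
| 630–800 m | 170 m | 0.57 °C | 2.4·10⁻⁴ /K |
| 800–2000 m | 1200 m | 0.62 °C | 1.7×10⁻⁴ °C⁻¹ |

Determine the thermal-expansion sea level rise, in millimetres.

277 mm

1.5 × 2.8×10⁻⁴ × 190 = 0.07980 m
190–630 m: 2.3×10⁻⁴ × 440 × 0.47 = 0.047564 m
630–800 m: 2.4×10⁻⁴ × 170 × 0.57 = 0.023256 m
1.7×10⁻⁴ × 1200 × 0.62 = 0.12648 m
Δh = 0.07980 + 0.047564 + 0.023256 + 0.12648 = 0.27710 m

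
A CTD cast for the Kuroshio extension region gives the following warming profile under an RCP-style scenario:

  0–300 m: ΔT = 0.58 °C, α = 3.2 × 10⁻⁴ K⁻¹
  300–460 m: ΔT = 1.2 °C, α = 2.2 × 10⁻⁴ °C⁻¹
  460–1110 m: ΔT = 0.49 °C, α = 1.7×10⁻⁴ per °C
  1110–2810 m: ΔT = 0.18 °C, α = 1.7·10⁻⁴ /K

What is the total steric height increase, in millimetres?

Layer 1: 300 × 3.2×10⁻⁴ × 0.58 = 0.05568 m
Layer 2: 160 × 2.2×10⁻⁴ × 1.2 = 0.04224 m
Layer 3: 650 × 1.7×10⁻⁴ × 0.49 = 0.054145 m
1110–2810 m: 1.7×10⁻⁴ × 1700 × 0.18 = 0.05202 m
Δh = 0.05568 + 0.04224 + 0.054145 + 0.05202 = 0.204085 m ≈ 200 mm

about 200 mm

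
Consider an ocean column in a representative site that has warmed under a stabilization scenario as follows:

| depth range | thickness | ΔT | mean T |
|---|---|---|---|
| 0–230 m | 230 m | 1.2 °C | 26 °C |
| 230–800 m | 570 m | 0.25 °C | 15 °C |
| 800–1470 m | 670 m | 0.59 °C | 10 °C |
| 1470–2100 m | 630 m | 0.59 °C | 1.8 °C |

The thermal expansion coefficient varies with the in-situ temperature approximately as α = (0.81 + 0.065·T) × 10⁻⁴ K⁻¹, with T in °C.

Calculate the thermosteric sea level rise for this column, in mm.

Layer 1: α = (0.81 + 0.065×26)×10⁻⁴ = 2.5×10⁻⁴ K⁻¹
Layer 2: α = (0.81 + 0.065×15)×10⁻⁴ = 1.785×10⁻⁴ K⁻¹
Layer 3: α = (0.81 + 0.065×10)×10⁻⁴ = 1.46×10⁻⁴ K⁻¹
Layer 4: α = (0.81 + 0.065×1.8)×10⁻⁴ = 0.927×10⁻⁴ K⁻¹
Layer 1: 2.5×10⁻⁴ × 1.2 × 230 = 0.06900 m
Layer 2: 0.25 × 570 × 1.785×10⁻⁴ = 0.02543625 m
670 × 0.59 × 1.46×10⁻⁴ = 0.0577138 m
0.59 × 630 × 0.927×10⁻⁴ = 0.03445659 m
Δh = 0.06900 + 0.02543625 + 0.0577138 + 0.03445659 = 0.18660664 m

Δh ≈ 190 mm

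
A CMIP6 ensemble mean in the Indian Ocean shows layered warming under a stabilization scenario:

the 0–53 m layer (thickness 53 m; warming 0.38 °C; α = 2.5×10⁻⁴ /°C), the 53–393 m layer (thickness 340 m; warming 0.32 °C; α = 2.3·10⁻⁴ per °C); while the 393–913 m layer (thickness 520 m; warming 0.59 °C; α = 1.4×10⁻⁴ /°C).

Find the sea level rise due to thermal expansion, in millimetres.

73.0 mm of thermosteric rise

0–53 m: 53 × 2.5×10⁻⁴ × 0.38 = 0.005035 m
53–393 m: 0.32 × 340 × 2.3×10⁻⁴ = 0.025024 m
393–913 m: 0.59 × 1.4×10⁻⁴ × 520 = 0.042952 m
Δh = 0.005035 + 0.025024 + 0.042952 = 0.073011 m ≈ 73.0 mm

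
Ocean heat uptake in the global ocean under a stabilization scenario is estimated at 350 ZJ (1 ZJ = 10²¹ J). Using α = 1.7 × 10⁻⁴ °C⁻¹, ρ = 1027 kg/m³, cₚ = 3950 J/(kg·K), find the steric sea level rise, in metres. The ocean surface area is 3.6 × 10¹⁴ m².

about 0.0407 m

Per unit area: Q = 350×10²¹ / (3.6×10¹⁴) ≈ 9.722×10⁸ J/m²
Δh = αQ/(ρcₚ) = 1.7×10⁻⁴ × 9.722×10⁸ / (1027 × 3950) ≈ 0.040741 m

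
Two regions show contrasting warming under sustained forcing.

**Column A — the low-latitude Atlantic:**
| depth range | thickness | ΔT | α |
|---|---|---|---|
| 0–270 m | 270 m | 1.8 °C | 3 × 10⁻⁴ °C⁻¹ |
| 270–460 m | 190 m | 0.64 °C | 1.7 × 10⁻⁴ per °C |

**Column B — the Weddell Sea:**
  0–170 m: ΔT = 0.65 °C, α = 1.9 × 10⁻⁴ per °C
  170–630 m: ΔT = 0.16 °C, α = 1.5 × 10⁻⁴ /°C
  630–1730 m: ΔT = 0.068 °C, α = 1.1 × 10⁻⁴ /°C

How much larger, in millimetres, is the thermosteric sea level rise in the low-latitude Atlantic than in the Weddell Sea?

A Layer 1: 3×10⁻⁴ × 1.8 × 270 = 0.14580 m
A Layer 2: 0.64 × 1.7×10⁻⁴ × 190 = 0.020672 m
A total: 0.166472 m
B Layer 1: 170 × 1.9×10⁻⁴ × 0.65 = 0.020995 m
B Layer 2: 1.5×10⁻⁴ × 0.16 × 460 = 0.01104 m
B 630–1730 m: 1100 × 0.068 × 1.1×10⁻⁴ = 0.008228 m
B total: 0.040263 m
Difference: 0.166472 − 0.040263 = 0.126209 m

126 mm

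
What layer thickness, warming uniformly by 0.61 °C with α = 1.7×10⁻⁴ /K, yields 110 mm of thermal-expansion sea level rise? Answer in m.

1100 m

H = Δh/(αΔT) = 0.11 / (1.7×10⁻⁴ × 0.61) ≈ 1061 m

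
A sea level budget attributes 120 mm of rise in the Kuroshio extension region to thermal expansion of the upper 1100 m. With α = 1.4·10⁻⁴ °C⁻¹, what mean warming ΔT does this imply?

ΔT = Δh/(αH) = 0.12 / (1.4×10⁻⁴ × 1100) ≈ 0.7792 °C

ΔT ≈ 0.78 °C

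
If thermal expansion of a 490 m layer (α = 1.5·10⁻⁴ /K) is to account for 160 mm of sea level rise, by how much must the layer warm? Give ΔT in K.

about 2.2 K

ΔT = Δh/(αH) = 0.16 / (1.5×10⁻⁴ × 490) ≈ 2.177 K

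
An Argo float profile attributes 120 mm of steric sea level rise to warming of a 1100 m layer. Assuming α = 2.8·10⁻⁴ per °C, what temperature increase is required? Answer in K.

ΔT = Δh/(αH) = 0.12 / (2.8×10⁻⁴ × 1100) ≈ 0.3896 K

ΔT ≈ 0.390 K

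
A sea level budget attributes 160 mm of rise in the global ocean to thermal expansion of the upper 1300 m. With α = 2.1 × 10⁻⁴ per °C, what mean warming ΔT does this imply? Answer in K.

ΔT = Δh/(αH) = 0.16 / (2.1×10⁻⁴ × 1300) ≈ 0.5861 K

about 0.586 K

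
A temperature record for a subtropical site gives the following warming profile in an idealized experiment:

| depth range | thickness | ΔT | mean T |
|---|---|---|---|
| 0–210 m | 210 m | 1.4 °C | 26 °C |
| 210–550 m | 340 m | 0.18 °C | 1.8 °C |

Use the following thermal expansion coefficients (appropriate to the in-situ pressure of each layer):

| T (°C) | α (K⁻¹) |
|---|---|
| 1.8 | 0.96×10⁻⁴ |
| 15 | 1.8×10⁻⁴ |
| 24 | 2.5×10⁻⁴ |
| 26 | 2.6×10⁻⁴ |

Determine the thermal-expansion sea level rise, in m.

about 0.0823 m

Layer 1 at 26 °C → α = 2.6×10⁻⁴ K⁻¹
Layer 2 at 1.8 °C → α = 0.96×10⁻⁴ K⁻¹
2.6×10⁻⁴ × 1.4 × 210 = 0.07644 m
Layer 2: 340 × 0.18 × 0.96×10⁻⁴ = 0.0058752 m
Δh = 0.07644 + 0.0058752 = 0.0823152 m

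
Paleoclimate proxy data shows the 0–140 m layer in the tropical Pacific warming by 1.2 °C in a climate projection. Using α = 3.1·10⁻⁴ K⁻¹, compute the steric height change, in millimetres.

Δh = αΔT·H = 3.1×10⁻⁴ × 1.2 × 140 = 0.05208 m

Δh ≈ 52.1 mm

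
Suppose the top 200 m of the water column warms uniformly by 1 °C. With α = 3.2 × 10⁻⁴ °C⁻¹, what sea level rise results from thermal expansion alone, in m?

Δh = αΔT·H = 3.2×10⁻⁴ × 1 × 200 = 0.06400 m

Δh ≈ 0.064 m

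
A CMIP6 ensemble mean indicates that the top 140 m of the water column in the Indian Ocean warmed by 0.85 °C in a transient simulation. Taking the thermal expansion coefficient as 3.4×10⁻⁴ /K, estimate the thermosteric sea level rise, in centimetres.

4.05 cm

Δh = αΔT·H = 3.4×10⁻⁴ × 0.85 × 140 = 0.04046 m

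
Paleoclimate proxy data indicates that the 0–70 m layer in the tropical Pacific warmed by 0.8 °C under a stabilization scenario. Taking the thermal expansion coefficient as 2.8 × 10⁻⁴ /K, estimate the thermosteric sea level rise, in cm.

Δh = αΔT·H = 2.8×10⁻⁴ × 0.8 × 70 = 0.01568 m

about 1.6 cm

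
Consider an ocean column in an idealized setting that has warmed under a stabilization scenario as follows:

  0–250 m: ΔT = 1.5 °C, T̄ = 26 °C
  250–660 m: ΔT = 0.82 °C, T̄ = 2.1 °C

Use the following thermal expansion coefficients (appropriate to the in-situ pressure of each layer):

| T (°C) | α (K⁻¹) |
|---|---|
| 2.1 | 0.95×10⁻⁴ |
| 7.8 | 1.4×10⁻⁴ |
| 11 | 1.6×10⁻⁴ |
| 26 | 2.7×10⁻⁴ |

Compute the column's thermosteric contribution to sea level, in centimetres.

Layer 1 at 26 °C → α = 2.7×10⁻⁴ K⁻¹
Layer 2 at 2.1 °C → α = 0.95×10⁻⁴ K⁻¹
1.5 × 250 × 2.7×10⁻⁴ = 0.10125 m
250–660 m: 0.82 × 410 × 0.95×10⁻⁴ = 0.031939 m
Δh = 0.10125 + 0.031939 = 0.133189 m ≈ 13.3 cm

13.3 cm of thermosteric rise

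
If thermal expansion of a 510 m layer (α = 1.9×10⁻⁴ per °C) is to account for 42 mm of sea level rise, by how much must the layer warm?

ΔT ≈ 0.433 °C

ΔT = Δh/(αH) = 0.042 / (1.9×10⁻⁴ × 510) ≈ 0.4334 °C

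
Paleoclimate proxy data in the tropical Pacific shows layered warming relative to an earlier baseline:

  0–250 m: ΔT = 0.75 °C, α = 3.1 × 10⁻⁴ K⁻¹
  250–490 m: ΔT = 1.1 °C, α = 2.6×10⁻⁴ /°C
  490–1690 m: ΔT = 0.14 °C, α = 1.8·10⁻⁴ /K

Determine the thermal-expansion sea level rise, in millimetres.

157 mm

0–250 m: 250 × 3.1×10⁻⁴ × 0.75 = 0.058125 m
250–490 m: 1.1 × 2.6×10⁻⁴ × 240 = 0.06864 m
490–1690 m: 0.14 × 1.8×10⁻⁴ × 1200 = 0.03024 m
Δh = 0.058125 + 0.06864 + 0.03024 = 0.157005 m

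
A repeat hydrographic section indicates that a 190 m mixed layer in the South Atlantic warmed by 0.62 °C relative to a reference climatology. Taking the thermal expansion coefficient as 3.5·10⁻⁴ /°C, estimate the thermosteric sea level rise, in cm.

Δh = αΔT·H = 3.5×10⁻⁴ × 0.62 × 190 = 0.04123 m

4.1 cm of thermosteric rise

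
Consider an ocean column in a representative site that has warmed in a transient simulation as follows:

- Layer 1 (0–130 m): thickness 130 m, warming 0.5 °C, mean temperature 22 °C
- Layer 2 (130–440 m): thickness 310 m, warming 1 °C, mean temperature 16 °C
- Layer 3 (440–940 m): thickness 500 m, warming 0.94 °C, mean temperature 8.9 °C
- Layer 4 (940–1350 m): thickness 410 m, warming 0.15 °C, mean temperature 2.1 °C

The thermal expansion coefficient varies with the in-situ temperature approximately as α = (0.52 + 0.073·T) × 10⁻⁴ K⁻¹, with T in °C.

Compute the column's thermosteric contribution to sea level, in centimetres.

Layer 1: α = (0.52 + 0.073×22)×10⁻⁴ = 2.126×10⁻⁴ K⁻¹
Layer 2: α = (0.52 + 0.073×16)×10⁻⁴ = 1.688×10⁻⁴ K⁻¹
Layer 3: α = (0.52 + 0.073×8.9)×10⁻⁴ = 1.1697×10⁻⁴ K⁻¹
Layer 4: α = (0.52 + 0.073×2.1)×10⁻⁴ = 0.6733×10⁻⁴ K⁻¹
0–130 m: 0.5 × 130 × 2.126×10⁻⁴ = 0.013819 m
Layer 2: 1 × 1.688×10⁻⁴ × 310 = 0.052328 m
1.1697×10⁻⁴ × 0.94 × 500 = 0.0549759 m
Layer 4: 0.15 × 410 × 0.6733×10⁻⁴ = 0.004140795 m
Δh = 0.013819 + 0.052328 + 0.0549759 + 0.004140795 = 0.125263695 m

about 12.5 cm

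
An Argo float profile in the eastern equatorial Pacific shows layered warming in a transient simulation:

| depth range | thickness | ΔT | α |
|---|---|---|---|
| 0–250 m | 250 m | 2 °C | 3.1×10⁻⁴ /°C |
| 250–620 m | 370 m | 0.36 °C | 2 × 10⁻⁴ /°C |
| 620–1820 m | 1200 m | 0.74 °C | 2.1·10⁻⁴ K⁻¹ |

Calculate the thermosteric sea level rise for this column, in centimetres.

3.1×10⁻⁴ × 250 × 2 = 0.15500 m
2×10⁻⁴ × 0.36 × 370 = 0.02664 m
620–1820 m: 1200 × 0.74 × 2.1×10⁻⁴ = 0.18648 m
Δh = 0.15500 + 0.02664 + 0.18648 = 0.36812 m

about 36.8 cm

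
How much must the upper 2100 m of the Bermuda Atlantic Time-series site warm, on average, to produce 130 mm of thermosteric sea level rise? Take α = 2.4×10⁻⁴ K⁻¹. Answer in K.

0.258 K

ΔT = Δh/(αH) = 0.13 / (2.4×10⁻⁴ × 2100) ≈ 0.2579 K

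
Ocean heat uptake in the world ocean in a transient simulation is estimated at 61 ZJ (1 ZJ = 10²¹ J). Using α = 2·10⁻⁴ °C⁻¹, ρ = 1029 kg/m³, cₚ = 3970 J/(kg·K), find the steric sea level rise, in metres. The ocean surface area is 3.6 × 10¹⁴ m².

Δh = 0.0083 m

Per unit area: Q = 61×10²¹ / (3.6×10¹⁴) ≈ 1.694×10⁸ J/m²
Δh = αQ/(ρcₚ) = 2×10⁻⁴ × 1.694×10⁸ / (1029 × 3970) ≈ 0.0082935 m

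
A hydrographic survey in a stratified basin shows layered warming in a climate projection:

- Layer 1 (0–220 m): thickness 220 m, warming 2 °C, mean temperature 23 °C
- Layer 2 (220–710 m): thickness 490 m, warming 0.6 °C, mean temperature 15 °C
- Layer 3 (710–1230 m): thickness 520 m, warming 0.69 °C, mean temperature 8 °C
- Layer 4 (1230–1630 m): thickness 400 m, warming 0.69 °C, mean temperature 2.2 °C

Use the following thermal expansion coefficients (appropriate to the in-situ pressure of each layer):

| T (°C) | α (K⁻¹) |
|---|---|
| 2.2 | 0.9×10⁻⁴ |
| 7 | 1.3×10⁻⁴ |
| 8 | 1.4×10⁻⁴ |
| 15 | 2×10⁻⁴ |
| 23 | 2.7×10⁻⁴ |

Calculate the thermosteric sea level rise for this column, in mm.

250 mm

Layer 1 at 23 °C → α = 2.7×10⁻⁴ K⁻¹
Layer 2 at 15 °C → α = 2×10⁻⁴ K⁻¹
Layer 3 at 8 °C → α = 1.4×10⁻⁴ K⁻¹
Layer 4 at 2.2 °C → α = 0.9×10⁻⁴ K⁻¹
2 × 220 × 2.7×10⁻⁴ = 0.11880 m
2×10⁻⁴ × 0.6 × 490 = 0.05880 m
1.4×10⁻⁴ × 0.69 × 520 = 0.050232 m
Layer 4: 0.9×10⁻⁴ × 400 × 0.69 = 0.02484 m
Δh = 0.11880 + 0.05880 + 0.050232 + 0.02484 = 0.252672 m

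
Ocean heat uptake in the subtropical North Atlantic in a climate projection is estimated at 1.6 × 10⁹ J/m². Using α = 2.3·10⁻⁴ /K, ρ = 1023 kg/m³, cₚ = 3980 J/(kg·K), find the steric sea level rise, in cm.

Δh = αQ/(ρcₚ) = 2.3×10⁻⁴ × 1.6×10⁹ / (1023 × 3980) ≈ 0.090383 m

Δh ≈ 9.04 cm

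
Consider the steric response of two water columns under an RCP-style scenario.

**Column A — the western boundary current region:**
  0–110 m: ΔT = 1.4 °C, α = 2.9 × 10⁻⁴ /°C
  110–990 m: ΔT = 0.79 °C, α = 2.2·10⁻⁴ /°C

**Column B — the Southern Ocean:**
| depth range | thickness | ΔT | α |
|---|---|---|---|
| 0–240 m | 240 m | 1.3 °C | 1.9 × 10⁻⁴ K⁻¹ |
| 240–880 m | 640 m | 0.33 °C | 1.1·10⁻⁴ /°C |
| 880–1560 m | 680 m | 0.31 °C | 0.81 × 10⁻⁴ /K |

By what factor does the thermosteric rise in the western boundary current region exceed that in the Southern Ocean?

A 0–110 m: 1.4 × 110 × 2.9×10⁻⁴ = 0.04466 m
A 880 × 2.2×10⁻⁴ × 0.79 = 0.152944 m
A total: 0.197604 m
B 1.9×10⁻⁴ × 1.3 × 240 = 0.05928 m
B Layer 2: 1.1×10⁻⁴ × 640 × 0.33 = 0.023232 m
B 880–1560 m: 0.31 × 680 × 0.81×10⁻⁴ = 0.0170748 m
B total: 0.0995868 m
Ratio: 0.197604 / 0.0995868 ≈ 1.984

2.0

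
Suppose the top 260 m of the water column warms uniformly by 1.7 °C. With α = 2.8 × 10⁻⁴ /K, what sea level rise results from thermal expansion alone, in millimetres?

Δh ≈ 120 mm

Δh = αΔT·H = 2.8×10⁻⁴ × 1.7 × 260 = 0.12376 m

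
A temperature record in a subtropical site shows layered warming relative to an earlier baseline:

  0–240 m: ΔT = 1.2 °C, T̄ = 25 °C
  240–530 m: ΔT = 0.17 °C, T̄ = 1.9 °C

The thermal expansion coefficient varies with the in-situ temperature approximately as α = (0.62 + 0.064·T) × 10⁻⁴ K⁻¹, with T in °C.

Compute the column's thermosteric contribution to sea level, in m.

Δh ≈ 0.0676 m

Layer 1: α = (0.62 + 0.064×25)×10⁻⁴ = 2.22×10⁻⁴ K⁻¹
Layer 2: α = (0.62 + 0.064×1.9)×10⁻⁴ = 0.7416×10⁻⁴ K⁻¹
1.2 × 240 × 2.22×10⁻⁴ = 0.063936 m
Layer 2: 290 × 0.7416×10⁻⁴ × 0.17 = 0.003656088 m
Δh = 0.063936 + 0.003656088 = 0.067592088 m ≈ 0.0676 m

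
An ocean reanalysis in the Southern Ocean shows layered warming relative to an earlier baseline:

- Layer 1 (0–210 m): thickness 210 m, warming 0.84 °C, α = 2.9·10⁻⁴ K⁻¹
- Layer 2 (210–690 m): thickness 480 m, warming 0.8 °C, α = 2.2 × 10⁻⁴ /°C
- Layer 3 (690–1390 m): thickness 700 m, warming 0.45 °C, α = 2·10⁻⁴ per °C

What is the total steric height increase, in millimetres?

Layer 1: 2.9×10⁻⁴ × 210 × 0.84 = 0.051156 m
Layer 2: 0.8 × 2.2×10⁻⁴ × 480 = 0.08448 m
2×10⁻⁴ × 700 × 0.45 = 0.06300 m
Δh = 0.051156 + 0.08448 + 0.06300 = 0.198636 m

Δh = 199 mm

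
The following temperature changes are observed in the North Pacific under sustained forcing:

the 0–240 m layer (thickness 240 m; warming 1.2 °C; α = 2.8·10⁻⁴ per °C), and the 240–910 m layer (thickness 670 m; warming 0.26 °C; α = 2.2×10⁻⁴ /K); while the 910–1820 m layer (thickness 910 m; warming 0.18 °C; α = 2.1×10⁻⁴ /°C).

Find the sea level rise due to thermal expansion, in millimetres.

Δh ≈ 153 mm

0–240 m: 240 × 2.8×10⁻⁴ × 1.2 = 0.08064 m
670 × 0.26 × 2.2×10⁻⁴ = 0.038324 m
0.18 × 2.1×10⁻⁴ × 910 = 0.034398 m
Δh = 0.08064 + 0.038324 + 0.034398 = 0.153362 m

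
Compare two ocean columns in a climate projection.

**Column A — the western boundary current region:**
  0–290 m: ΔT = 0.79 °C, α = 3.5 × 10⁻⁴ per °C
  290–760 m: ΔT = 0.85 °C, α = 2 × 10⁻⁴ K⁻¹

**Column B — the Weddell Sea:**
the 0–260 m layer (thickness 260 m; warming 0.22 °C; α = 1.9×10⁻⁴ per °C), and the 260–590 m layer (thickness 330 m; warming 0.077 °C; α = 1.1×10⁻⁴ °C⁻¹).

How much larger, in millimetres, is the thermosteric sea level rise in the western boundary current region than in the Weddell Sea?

Δh_A − Δh_B ≈ 150 mm

A Layer 1: 0.79 × 3.5×10⁻⁴ × 290 = 0.080185 m
A Layer 2: 0.85 × 2×10⁻⁴ × 470 = 0.07990 m
A total: 0.160085 m
B 260 × 0.22 × 1.9×10⁻⁴ = 0.010868 m
B 1.1×10⁻⁴ × 330 × 0.077 = 0.0027951 m
B total: 0.0136631 m
Difference: 0.160085 − 0.0136631 = 0.1464219 m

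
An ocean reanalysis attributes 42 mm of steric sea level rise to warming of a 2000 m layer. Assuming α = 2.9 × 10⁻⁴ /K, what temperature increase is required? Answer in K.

ΔT ≈ 0.072 K

ΔT = Δh/(αH) = 0.042 / (2.9×10⁻⁴ × 2000) ≈ 0.07241 K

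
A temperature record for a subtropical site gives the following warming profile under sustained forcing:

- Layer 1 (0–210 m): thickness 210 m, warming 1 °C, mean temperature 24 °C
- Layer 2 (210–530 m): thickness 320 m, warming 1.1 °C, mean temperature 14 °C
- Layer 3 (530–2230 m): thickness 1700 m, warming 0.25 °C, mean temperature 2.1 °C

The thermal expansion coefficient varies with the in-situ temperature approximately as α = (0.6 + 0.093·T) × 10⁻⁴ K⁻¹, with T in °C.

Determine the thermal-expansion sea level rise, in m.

Δh = 0.160 m

Layer 1: α = (0.6 + 0.093×24)×10⁻⁴ = 2.832×10⁻⁴ K⁻¹
Layer 2: α = (0.6 + 0.093×14)×10⁻⁴ = 1.902×10⁻⁴ K⁻¹
Layer 3: α = (0.6 + 0.093×2.1)×10⁻⁴ = 0.7953×10⁻⁴ K⁻¹
210 × 2.832×10⁻⁴ × 1 = 0.059472 m
Layer 2: 1.902×10⁻⁴ × 1.1 × 320 = 0.0669504 m
530–2230 m: 1700 × 0.25 × 0.7953×10⁻⁴ = 0.03380025 m
Δh = 0.059472 + 0.0669504 + 0.03380025 = 0.16022265 m ≈ 0.160 m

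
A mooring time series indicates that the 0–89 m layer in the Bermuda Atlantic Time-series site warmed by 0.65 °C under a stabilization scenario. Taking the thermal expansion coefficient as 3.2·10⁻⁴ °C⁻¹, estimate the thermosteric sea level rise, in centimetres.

Δh = αΔT·H = 3.2×10⁻⁴ × 0.65 × 89 = 0.018512 m

1.85 cm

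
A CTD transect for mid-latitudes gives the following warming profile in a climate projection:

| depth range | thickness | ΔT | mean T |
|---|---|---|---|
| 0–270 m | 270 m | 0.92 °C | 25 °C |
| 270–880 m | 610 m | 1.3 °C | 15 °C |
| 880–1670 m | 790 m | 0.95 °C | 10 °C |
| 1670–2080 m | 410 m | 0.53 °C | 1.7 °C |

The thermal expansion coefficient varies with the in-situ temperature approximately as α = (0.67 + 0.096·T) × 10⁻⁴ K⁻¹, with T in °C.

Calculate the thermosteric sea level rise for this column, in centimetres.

about 38.4 cm

Layer 1: α = (0.67 + 0.096×25)×10⁻⁴ = 3.07×10⁻⁴ K⁻¹
Layer 2: α = (0.67 + 0.096×15)×10⁻⁴ = 2.11×10⁻⁴ K⁻¹
Layer 3: α = (0.67 + 0.096×10)×10⁻⁴ = 1.63×10⁻⁴ K⁻¹
Layer 4: α = (0.67 + 0.096×1.7)×10⁻⁴ = 0.8332×10⁻⁴ K⁻¹
0.92 × 3.07×10⁻⁴ × 270 = 0.0762588 m
1.3 × 2.11×10⁻⁴ × 610 = 0.167323 m
880–1670 m: 0.95 × 1.63×10⁻⁴ × 790 = 0.1223315 m
Layer 4: 0.8332×10⁻⁴ × 0.53 × 410 = 0.018105436 m
Δh = 0.0762588 + 0.167323 + 0.1223315 + 0.018105436 = 0.384018736 m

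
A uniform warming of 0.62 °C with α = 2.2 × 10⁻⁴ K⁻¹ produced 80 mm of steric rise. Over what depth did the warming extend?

about 587 m

H = Δh/(αΔT) = 0.08 / (2.2×10⁻⁴ × 0.62) ≈ 586.5 m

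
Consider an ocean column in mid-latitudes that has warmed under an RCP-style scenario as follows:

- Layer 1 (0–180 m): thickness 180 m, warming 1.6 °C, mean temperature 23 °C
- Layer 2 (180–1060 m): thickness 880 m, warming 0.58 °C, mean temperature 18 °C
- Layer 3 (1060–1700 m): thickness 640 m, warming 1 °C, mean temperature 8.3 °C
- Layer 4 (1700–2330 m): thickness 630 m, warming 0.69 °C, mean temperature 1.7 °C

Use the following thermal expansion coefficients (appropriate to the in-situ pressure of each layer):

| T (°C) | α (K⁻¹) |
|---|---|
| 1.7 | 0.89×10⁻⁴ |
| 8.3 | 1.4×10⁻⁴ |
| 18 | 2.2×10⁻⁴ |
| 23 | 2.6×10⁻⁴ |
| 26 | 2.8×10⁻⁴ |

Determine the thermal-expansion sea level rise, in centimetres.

Layer 1 at 23 °C → α = 2.6×10⁻⁴ K⁻¹
Layer 2 at 18 °C → α = 2.2×10⁻⁴ K⁻¹
Layer 3 at 8.3 °C → α = 1.4×10⁻⁴ K⁻¹
Layer 4 at 1.7 °C → α = 0.89×10⁻⁴ K⁻¹
0–180 m: 2.6×10⁻⁴ × 1.6 × 180 = 0.07488 m
Layer 2: 2.2×10⁻⁴ × 0.58 × 880 = 0.112288 m
640 × 1.4×10⁻⁴ × 1 = 0.08960 m
1700–2330 m: 0.69 × 630 × 0.89×10⁻⁴ = 0.0386883 m
Δh = 0.07488 + 0.112288 + 0.08960 + 0.0386883 = 0.3154563 m

31.5 cm of thermosteric rise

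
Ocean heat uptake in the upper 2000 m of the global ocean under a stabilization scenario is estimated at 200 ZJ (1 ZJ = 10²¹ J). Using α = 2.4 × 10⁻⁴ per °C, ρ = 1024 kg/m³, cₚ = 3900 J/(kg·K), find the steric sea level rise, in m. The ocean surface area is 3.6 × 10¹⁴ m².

Per unit area: Q = 200×10²¹ / (3.6×10¹⁴) ≈ 5.556×10⁸ J/m²
Δh = αQ/(ρcₚ) = 2.4×10⁻⁴ × 5.556×10⁸ / (1024 × 3900) ≈ 0.033389 m

about 0.0334 m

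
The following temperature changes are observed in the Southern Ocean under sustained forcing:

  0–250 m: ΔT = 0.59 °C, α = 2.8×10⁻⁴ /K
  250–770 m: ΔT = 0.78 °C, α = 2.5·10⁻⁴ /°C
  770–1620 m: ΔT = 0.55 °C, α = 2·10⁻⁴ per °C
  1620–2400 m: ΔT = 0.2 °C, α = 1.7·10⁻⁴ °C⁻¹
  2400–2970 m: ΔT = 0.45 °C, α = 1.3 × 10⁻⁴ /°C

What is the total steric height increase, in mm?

0–250 m: 250 × 2.8×10⁻⁴ × 0.59 = 0.04130 m
2.5×10⁻⁴ × 520 × 0.78 = 0.10140 m
770–1620 m: 2×10⁻⁴ × 850 × 0.55 = 0.09350 m
1.7×10⁻⁴ × 780 × 0.2 = 0.02652 m
2400–2970 m: 1.3×10⁻⁴ × 570 × 0.45 = 0.033345 m
Δh = 0.04130 + 0.10140 + 0.09350 + 0.02652 + 0.033345 = 0.296065 m

Δh = 296 mm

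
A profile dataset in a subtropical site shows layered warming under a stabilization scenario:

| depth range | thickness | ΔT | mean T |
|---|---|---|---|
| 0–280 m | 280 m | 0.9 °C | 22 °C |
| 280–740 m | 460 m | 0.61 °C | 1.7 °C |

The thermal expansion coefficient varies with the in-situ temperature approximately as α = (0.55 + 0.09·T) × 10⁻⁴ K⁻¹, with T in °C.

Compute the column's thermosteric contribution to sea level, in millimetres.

about 83 mm

Layer 1: α = (0.55 + 0.09×22)×10⁻⁴ = 2.53×10⁻⁴ K⁻¹
Layer 2: α = (0.55 + 0.09×1.7)×10⁻⁴ = 0.703×10⁻⁴ K⁻¹
2.53×10⁻⁴ × 0.9 × 280 = 0.063756 m
Layer 2: 460 × 0.61 × 0.703×10⁻⁴ = 0.01972618 m
Δh = 0.063756 + 0.01972618 = 0.08348218 m ≈ 83 mm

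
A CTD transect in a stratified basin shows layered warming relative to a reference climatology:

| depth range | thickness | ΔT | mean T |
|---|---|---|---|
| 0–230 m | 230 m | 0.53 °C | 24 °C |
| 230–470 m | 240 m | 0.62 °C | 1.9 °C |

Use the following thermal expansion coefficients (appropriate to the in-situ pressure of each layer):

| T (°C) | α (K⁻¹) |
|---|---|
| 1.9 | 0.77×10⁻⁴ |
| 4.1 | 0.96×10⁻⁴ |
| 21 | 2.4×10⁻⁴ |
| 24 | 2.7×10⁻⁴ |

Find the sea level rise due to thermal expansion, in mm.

Layer 1 at 24 °C → α = 2.7×10⁻⁴ K⁻¹
Layer 2 at 1.9 °C → α = 0.77×10⁻⁴ K⁻¹
Layer 1: 0.53 × 2.7×10⁻⁴ × 230 = 0.032913 m
Layer 2: 0.77×10⁻⁴ × 240 × 0.62 = 0.0114576 m
Δh = 0.032913 + 0.0114576 = 0.0443706 m

44 mm of thermosteric rise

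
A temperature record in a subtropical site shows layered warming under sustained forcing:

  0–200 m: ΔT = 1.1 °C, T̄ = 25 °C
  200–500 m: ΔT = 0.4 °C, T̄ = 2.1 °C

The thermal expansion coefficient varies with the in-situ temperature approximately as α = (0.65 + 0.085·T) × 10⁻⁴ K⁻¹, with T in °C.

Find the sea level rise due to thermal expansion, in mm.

Δh = 71 mm

Layer 1: α = (0.65 + 0.085×25)×10⁻⁴ = 2.775×10⁻⁴ K⁻¹
Layer 2: α = (0.65 + 0.085×2.1)×10⁻⁴ = 0.8285×10⁻⁴ K⁻¹
0–200 m: 1.1 × 200 × 2.775×10⁻⁴ = 0.06105 m
Layer 2: 0.4 × 300 × 0.8285×10⁻⁴ = 0.009942 m
Δh = 0.06105 + 0.009942 = 0.070992 m ≈ 71 mm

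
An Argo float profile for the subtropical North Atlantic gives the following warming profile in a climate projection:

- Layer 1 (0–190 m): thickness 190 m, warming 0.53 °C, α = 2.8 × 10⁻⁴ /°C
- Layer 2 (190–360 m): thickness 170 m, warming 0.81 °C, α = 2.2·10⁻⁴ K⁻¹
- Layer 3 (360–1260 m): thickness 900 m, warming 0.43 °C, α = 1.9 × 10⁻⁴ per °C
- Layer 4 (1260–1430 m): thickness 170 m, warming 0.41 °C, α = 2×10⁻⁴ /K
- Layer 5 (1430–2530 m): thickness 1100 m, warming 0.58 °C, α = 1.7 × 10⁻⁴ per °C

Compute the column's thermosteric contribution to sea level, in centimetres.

0–190 m: 190 × 0.53 × 2.8×10⁻⁴ = 0.028196 m
Layer 2: 0.81 × 2.2×10⁻⁴ × 170 = 0.030294 m
900 × 0.43 × 1.9×10⁻⁴ = 0.07353 m
170 × 2×10⁻⁴ × 0.41 = 0.01394 m
1430–2530 m: 1100 × 1.7×10⁻⁴ × 0.58 = 0.10846 m
Δh = 0.028196 + 0.030294 + 0.07353 + 0.01394 + 0.10846 = 0.25442 m ≈ 25.4 cm

Δh ≈ 25.4 cm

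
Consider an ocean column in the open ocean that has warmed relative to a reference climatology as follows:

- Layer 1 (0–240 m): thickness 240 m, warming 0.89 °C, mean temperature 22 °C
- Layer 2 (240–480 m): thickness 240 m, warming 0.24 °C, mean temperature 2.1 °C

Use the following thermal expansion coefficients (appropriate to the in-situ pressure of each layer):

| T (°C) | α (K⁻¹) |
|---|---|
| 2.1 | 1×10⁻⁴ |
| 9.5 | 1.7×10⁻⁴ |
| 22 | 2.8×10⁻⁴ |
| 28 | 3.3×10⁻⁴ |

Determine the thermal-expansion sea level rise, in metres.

0.0656 m

Layer 1 at 22 °C → α = 2.8×10⁻⁴ K⁻¹
Layer 2 at 2.1 °C → α = 1×10⁻⁴ K⁻¹
240 × 2.8×10⁻⁴ × 0.89 = 0.059808 m
1×10⁻⁴ × 240 × 0.24 = 0.00576 m
Δh = 0.059808 + 0.00576 = 0.065568 m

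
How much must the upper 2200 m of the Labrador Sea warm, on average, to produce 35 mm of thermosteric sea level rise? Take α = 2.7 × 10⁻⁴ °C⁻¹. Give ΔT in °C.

ΔT = Δh/(αH) = 0.035 / (2.7×10⁻⁴ × 2200) ≈ 0.05892 °C

0.0589 °C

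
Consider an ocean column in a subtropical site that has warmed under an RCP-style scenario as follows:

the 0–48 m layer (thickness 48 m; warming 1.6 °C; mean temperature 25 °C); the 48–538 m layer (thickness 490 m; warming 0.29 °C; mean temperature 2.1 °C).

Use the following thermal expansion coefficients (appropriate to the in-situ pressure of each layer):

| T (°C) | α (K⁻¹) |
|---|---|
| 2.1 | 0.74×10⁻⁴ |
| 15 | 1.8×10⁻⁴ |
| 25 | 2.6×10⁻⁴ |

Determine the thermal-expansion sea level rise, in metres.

Δh ≈ 0.0305 m

Layer 1 at 25 °C → α = 2.6×10⁻⁴ K⁻¹
Layer 2 at 2.1 °C → α = 0.74×10⁻⁴ K⁻¹
Layer 1: 48 × 2.6×10⁻⁴ × 1.6 = 0.019968 m
Layer 2: 490 × 0.74×10⁻⁴ × 0.29 = 0.0105154 m
Δh = 0.019968 + 0.0105154 = 0.0304834 m ≈ 0.0305 m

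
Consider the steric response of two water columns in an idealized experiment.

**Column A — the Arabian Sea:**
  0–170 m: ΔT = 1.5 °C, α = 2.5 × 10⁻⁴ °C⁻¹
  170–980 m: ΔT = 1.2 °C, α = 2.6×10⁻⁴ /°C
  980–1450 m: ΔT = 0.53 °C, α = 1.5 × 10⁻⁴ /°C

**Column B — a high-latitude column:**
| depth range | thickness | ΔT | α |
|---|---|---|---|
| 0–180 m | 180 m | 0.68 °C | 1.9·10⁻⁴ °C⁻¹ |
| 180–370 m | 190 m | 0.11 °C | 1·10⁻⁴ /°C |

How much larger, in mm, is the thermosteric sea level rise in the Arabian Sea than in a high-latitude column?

Δh_A − Δh_B ≈ 328 mm

A 0–170 m: 170 × 1.5 × 2.5×10⁻⁴ = 0.06375 m
A 170–980 m: 810 × 1.2 × 2.6×10⁻⁴ = 0.25272 m
A 1.5×10⁻⁴ × 470 × 0.53 = 0.037365 m
A total: 0.353835 m
B 180 × 0.68 × 1.9×10⁻⁴ = 0.023256 m
B 180–370 m: 1×10⁻⁴ × 190 × 0.11 = 0.00209 m
B total: 0.025346 m
Difference: 0.353835 − 0.025346 = 0.328489 m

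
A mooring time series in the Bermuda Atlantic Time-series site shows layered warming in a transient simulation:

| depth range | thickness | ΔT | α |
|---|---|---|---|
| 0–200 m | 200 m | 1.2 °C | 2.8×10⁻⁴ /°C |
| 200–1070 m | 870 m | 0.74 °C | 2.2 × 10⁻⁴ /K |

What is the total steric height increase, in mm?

Layer 1: 200 × 1.2 × 2.8×10⁻⁴ = 0.06720 m
200–1070 m: 0.74 × 2.2×10⁻⁴ × 870 = 0.141636 m
Δh = 0.06720 + 0.141636 = 0.208836 m

Δh ≈ 209 mm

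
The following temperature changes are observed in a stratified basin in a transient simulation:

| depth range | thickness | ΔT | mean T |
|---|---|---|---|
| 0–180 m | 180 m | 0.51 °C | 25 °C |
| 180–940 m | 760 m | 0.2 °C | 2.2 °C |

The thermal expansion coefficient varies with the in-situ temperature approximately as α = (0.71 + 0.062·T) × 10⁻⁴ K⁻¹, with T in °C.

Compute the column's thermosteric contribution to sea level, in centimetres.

about 3.36 cm

Layer 1: α = (0.71 + 0.062×25)×10⁻⁴ = 2.26×10⁻⁴ K⁻¹
Layer 2: α = (0.71 + 0.062×2.2)×10⁻⁴ = 0.8464×10⁻⁴ K⁻¹
2.26×10⁻⁴ × 180 × 0.51 = 0.0207468 m
180–940 m: 0.2 × 760 × 0.8464×10⁻⁴ = 0.01286528 m
Δh = 0.0207468 + 0.01286528 = 0.03361208 m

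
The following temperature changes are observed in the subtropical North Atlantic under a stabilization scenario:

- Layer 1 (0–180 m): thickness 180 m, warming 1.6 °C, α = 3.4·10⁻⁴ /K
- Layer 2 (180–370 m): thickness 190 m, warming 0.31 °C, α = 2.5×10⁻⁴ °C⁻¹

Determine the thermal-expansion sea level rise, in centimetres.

0–180 m: 1.6 × 3.4×10⁻⁴ × 180 = 0.09792 m
2.5×10⁻⁴ × 190 × 0.31 = 0.014725 m
Δh = 0.09792 + 0.014725 = 0.112645 m ≈ 11.3 cm

Δh = 11.3 cm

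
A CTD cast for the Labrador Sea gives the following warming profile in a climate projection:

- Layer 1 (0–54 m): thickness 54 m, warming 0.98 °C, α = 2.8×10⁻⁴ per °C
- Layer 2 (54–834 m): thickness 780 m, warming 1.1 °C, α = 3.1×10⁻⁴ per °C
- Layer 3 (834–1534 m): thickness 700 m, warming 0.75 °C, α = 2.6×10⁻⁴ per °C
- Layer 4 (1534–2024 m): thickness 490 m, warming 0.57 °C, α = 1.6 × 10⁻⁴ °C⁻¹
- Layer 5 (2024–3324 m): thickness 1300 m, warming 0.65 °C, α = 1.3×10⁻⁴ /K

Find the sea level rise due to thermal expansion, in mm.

572 mm

Layer 1: 0.98 × 2.8×10⁻⁴ × 54 = 0.0148176 m
3.1×10⁻⁴ × 1.1 × 780 = 0.26598 m
0.75 × 2.6×10⁻⁴ × 700 = 0.13650 m
1534–2024 m: 0.57 × 1.6×10⁻⁴ × 490 = 0.044688 m
1.3×10⁻⁴ × 1300 × 0.65 = 0.10985 m
Δh = 0.0148176 + 0.26598 + 0.13650 + 0.044688 + 0.10985 = 0.5718356 m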